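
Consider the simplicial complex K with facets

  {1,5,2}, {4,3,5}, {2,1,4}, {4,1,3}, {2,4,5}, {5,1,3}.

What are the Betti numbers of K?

Take the total order 1 < 2 < 3 < 4 < 5 on the vertex set. Then K (dimension 2) consists of the simplices:

  0-simplices (5): [1], [2], [3], [4], [5]
  1-simplices (9): [1,2], [1,3], [1,4], [1,5], [2,4], [2,5], [3,4], [3,5], [4,5]
  2-simplices (6): [1,2,4], [1,2,5], [1,3,4], [1,3,5], [2,4,5], [3,4,5]

Hence C_0 ≅ Z^5, C_1 ≅ Z^9, C_2 ≅ Z^6.

The boundary map ∂_1: C_1 → C_0 sends each edge [p,q] (with p < q) to q − p.
The 5×9 boundary matrix has rank 4 and Smith normal form diag(1,1,1,1).

Boundary ∂_2: C_2 → C_1 sends each 2-simplex [p,q,r] to [q,r] − [p,r] + [p,q]. For instance
  ∂[3,4,5] = [4,5] − [3,5] + [3,4],
  ∂[1,2,4] = [2,4] − [1,4] + [1,2].
This gives a 9×6 integer matrix of rank 5; reducing to Smith normal form yields diagonal entries (1,1,1,1,1).

Now H_k = ker ∂_k / im ∂_{k+1}, so:

  H_0: rank C_0 − rank ∂_1 = 5 − 4 = 1, and the invariant factors of ∂_1 are all 1, so H_0 ≅ Z.
  H_1: rank ker ∂_1 − rank ∂_2 = (9 − 4) − 5 = 0, and the invariant factors of ∂_2 are all 1, so H_1 ≅ 0.
  H_2: rank ker ∂_2 − rank ∂_3 = (6 − 5) − 0 = 1, and there is no ∂_3, so H_2 ≅ Z.

As a check, the Euler characteristic is 5 − 9 + 6 = 2, which agrees with 1 − 0 + 1 = 2.

Hence the Betti numbers are b_0 = 1, b_1 = 0, b_2 = 1.

b_0 = 1, b_1 = 0, b_2 = 1.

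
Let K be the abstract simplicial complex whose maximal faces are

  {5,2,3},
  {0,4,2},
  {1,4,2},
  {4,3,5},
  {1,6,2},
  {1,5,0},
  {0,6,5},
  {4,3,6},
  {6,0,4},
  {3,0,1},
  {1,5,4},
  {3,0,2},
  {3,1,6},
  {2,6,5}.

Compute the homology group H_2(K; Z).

H_2 ≅ Z.

Fix the vertex order 0 < 1 < 2 < 3 < 4 < 5 < 6 and write every simplex with vertices in increasing order. Then dim K = 2 and the simplices of K are:

  0-simplices (7): [0], [1], [2], [3], [4], [5], [6]
  1-simplices (21): [0,1], [0,2], [0,3], [0,4], [0,5], [0,6], [1,2], [1,3], [1,4], [1,5], [1,6], [2,3], [2,4], [2,5], [2,6], [3,4], [3,5], [3,6], [4,5], [4,6], [5,6]
  2-simplices (14): [0,1,3], [0,1,5], [0,2,3], [0,2,4], [0,4,6], [0,5,6], [1,2,4], [1,2,6], [1,3,6], [1,4,5], [2,3,5], [2,5,6], [3,4,5], [3,4,6]

giving chain groups C_0 ≅ Z^7, C_1 ≅ Z^21, C_2 ≅ Z^14.

Boundary ∂_1: C_1 → C_0 is given by ∂[p,q] = [q] − [p].
The 7×21 boundary matrix has rank 6 and Smith normal form diag(1,1,1,1,1,1).

The boundary map ∂_2: C_2 → C_1 sends each 2-simplex [p,q,r] to [q,r] − [p,r] + [p,q]. For instance
  ∂[1,2,4] = [2,4] − [1,4] + [1,2],
  ∂[0,2,3] = [2,3] − [0,3] + [0,2].
This gives a 21×14 integer matrix of rank 13; reducing to Smith normal form yields diagonal entries (1,1,1,1,1,1,1,1,1,1,1,1,1).

Reading off H_k = ker ∂_k / im ∂_{k+1}:

  H_2: rank ker ∂_2 − rank ∂_3 = (14 − 13) − 0 = 1, and there is no ∂_3, so H_2 ≅ Z.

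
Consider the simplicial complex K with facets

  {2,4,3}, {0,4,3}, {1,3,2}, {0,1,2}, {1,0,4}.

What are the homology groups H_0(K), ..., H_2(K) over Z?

H_0 ≅ Z,  H_1 ≅ Z,  H_2 = 0.

We work with the vertex ordering 0 < 1 < 2 < 3 < 4. The simplices of K, each written with vertices in increasing order, are:

  0-simplices (5): [0], [1], [2], [3], [4]
  1-simplices (10): [0,1], [0,2], [0,3], [0,4], [1,2], [1,3], [1,4], [2,3], [2,4], [3,4]
  2-simplices (5): [0,1,2], [0,1,4], [0,3,4], [1,2,3], [2,3,4]

Hence C_0 ≅ Z^5, C_1 ≅ Z^10, C_2 ≅ Z^5.

The boundary map ∂_1: C_1 → C_0 maps an edge to its endpoints' difference, ∂[p,q] = q − p. For instance
  ∂[1,3] = [3] − [1].
The 5×10 boundary matrix has rank 4 and Smith normal form diag(1,1,1,1).

The boundary map ∂_2: C_2 → C_1 maps a triangle to the signed sum of its edges. For instance
  ∂[1,2,3] = [2,3] − [1,3] + [1,2],
  ∂[0,3,4] = [3,4] − [0,4] + [0,3].
The resulting 10×5 matrix has rank 5, and its Smith normal form has invariant factors (1,1,1,1,1).

Computing H_k = (kernel of ∂_k) / (image of ∂_{k+1}):

  H_0: rank C_0 − rank ∂_1 = 5 − 4 = 1, and the invariant factors of ∂_1 are all 1, so H_0 = Z.
  H_1: rank ker ∂_1 − rank ∂_2 = (10 − 4) − 5 = 1, and the invariant factors of ∂_2 are all 1, so H_1 = Z.
  H_2: rank ker ∂_2 − rank ∂_3 = (5 − 5) − 0 = 0, and there is no ∂_3, so H_2 = 0.

(K is a triangulation of the Möbius band.)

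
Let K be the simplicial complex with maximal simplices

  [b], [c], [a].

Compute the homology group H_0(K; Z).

We work with the vertex ordering a < b < c. The simplices of K, each written with vertices in increasing order, are:

  0-simplices (3): a, b, c

giving chain groups C_0 ≅ Z^3.

From H_k ≅ ker(∂_k) / im(∂_{k+1}) we obtain:

  H_0: rank C_0 − rank ∂_1 = 3 − 0 = 3, and there is no ∂_1, so H_0 = Z^3.

H_0 = Z^3.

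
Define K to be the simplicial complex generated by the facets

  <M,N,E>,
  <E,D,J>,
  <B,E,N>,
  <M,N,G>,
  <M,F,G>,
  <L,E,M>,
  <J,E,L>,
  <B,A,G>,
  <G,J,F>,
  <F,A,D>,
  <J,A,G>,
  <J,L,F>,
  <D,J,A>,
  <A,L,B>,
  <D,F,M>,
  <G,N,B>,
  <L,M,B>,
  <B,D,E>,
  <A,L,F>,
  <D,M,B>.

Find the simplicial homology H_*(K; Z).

Take the total order A < B < D < E < F < G < J < L < M < N on the vertex set. Then K (dimension 2) consists of the simplices:

  0-simplices (10): A, B, D, E, F, G, J, L, M, N
  1-simplices (30): AB, AD, AF, AG, AJ, AL, BD, BE, BG, BL, BM, BN, DE, DF, DJ, DM, EJ, EL, EM, EN, FG, FJ, FL, FM, GJ, GM, GN, JL, LM, MN
  2-simplices (20): ABG, ABL, ADF, ADJ, AFL, AGJ, BDE, BDM, BEN, BGN, BLM, DEJ, DFM, EJL, ELM, EMN, FGJ, FGM, FJL, GMN

Hence C_0 ≅ Z^10, C_1 ≅ Z^30, C_2 ≅ Z^20.

Boundary ∂_1: C_1 → C_0 sends each edge [p,q] (with p < q) to q − p. For instance
  ∂BD = D − B.
As a 10×30 matrix over Z this has rank 9, with invariant factors (1,1,1,1,1,1,1,1,1).

The boundary map ∂_2: C_2 → C_1 acts by ∂[p,q,r] = [q,r] − [p,r] + [p,q]. For instance
  ∂GMN = MN − GN + GM,
  ∂AFL = FL − AL + AF.
The resulting 30×20 matrix has rank 20, and its Smith normal form has invariant factors (1,1,1,1,1,1,1,1,1,1,1,1,1,1,1,1,1,1,1,2).

From H_k ≅ ker(∂_k) / im(∂_{k+1}) we obtain:

  H_0: rank C_0 − rank ∂_1 = 10 − 9 = 1, and the invariant factors of ∂_1 are all 1, so H_0 ≅ Z.
  H_1: rank ker ∂_1 − rank ∂_2 = (30 − 9) − 20 = 1, and ∂_2 has invariant factor 2 > 1, so H_1 ≅ Z ⊕ Z/2Z.
  H_2: rank ker ∂_2 − rank ∂_3 = (20 − 20) − 0 = 0, and there is no ∂_3, so H_2 ≅ 0.

As a check, the Euler characteristic is 10 − 30 + 20 = 0, which agrees with 1 − 1 + 0 = 0.

H_0 ≅ Z,  H_1 ≅ Z ⊕ Z/2Z,  H_2 = 0.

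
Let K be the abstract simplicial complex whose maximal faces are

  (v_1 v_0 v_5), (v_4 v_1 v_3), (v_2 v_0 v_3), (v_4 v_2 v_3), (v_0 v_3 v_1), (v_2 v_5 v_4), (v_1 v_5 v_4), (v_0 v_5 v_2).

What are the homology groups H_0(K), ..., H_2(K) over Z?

H_0 ≅ Z,  H_1 = 0,  H_2 ≅ Z.

Take the total order v_0 < v_1 < v_2 < v_3 < v_4 < v_5 on the vertex set. Then K (dimension 2) consists of the simplices:

  0-simplices (6): [v_0], [v_1], [v_2], [v_3], [v_4], [v_5]
  1-simplices (12): [v_0,v_1], [v_0,v_2], [v_0,v_3], [v_0,v_5], [v_1,v_3], [v_1,v_4], [v_1,v_5], [v_2,v_3], [v_2,v_4], [v_2,v_5], [v_3,v_4], [v_4,v_5]
  2-simplices (8): [v_0,v_1,v_3], [v_0,v_1,v_5], [v_0,v_2,v_3], [v_0,v_2,v_5], [v_1,v_3,v_4], [v_1,v_4,v_5], [v_2,v_3,v_4], [v_2,v_4,v_5]

so the chain groups are C_0 ≅ Z^6, C_1 ≅ Z^12, C_2 ≅ Z^8.

The boundary map ∂_1: C_1 → C_0 is given by ∂[p,q] = [q] − [p]. For instance
  ∂[v_0,v_5] = [v_5] − [v_0].
As a 6×12 matrix over Z this has rank 5, with invariant factors (1,1,1,1,1).

The boundary map ∂_2: C_2 → C_1 acts by ∂[p,q,r] = [q,r] − [p,r] + [p,q]. For instance
  ∂[v_0,v_1,v_3] = [v_1,v_3] − [v_0,v_3] + [v_0,v_1],
  ∂[v_2,v_3,v_4] = [v_3,v_4] − [v_2,v_4] + [v_2,v_3].
As a 12×8 matrix over Z this has rank 7, with invariant factors (1,1,1,1,1,1,1).

Computing H_k = (kernel of ∂_k) / (image of ∂_{k+1}):

  H_0: rank C_0 − rank ∂_1 = 6 − 5 = 1, and the invariant factors of ∂_1 are all 1, so H_0 = Z.
  H_1: rank ker ∂_1 − rank ∂_2 = (12 − 5) − 7 = 0, and the invariant factors of ∂_2 are all 1, so H_1 = 0.
  H_2: rank ker ∂_2 − rank ∂_3 = (8 − 7) − 0 = 1, and there is no ∂_3, so H_2 = Z.

(K is a triangulation of the 2-sphere S^2.)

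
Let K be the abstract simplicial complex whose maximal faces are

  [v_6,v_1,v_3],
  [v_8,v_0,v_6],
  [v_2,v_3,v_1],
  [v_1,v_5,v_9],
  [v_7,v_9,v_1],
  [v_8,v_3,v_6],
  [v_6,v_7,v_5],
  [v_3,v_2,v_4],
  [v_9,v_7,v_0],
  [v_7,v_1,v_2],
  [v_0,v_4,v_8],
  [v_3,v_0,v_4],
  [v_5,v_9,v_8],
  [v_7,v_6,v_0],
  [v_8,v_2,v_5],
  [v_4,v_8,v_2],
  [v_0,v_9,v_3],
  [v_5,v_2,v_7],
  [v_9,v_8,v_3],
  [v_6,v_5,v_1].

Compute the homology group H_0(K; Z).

H_0 ≅ Z.

Order the vertices as v_0 < v_1 < v_2 < v_3 < v_4 < v_5 < v_6 < v_7 < v_8 < v_9. Listing each simplex with vertices in this order, K has dimension 2 with simplices:

  0-simplices (10): [v_0], [v_1], [v_2], [v_3], [v_4], [v_5], [v_6], [v_7], [v_8], [v_9]
  1-simplices (30): (30 of them)
  2-simplices (20): (20 of them)

giving chain groups C_0 ≅ Z^10, C_1 ≅ Z^30, C_2 ≅ Z^20.

The boundary map ∂_1: C_1 → C_0 sends each edge [p,q] (with p < q) to q − p.
The resulting 10×30 matrix has rank 9, and its Smith normal form has invariant factors (1,1,1,1,1,1,1,1,1).

∂_2: C_2 → C_1 maps a triangle to the signed sum of its edges. For instance
  ∂[v_0,v_3,v_4] = [v_3,v_4] − [v_0,v_4] + [v_0,v_3],
  ∂[v_1,v_2,v_3] = [v_2,v_3] − [v_1,v_3] + [v_1,v_2].
The 30×20 boundary matrix has rank 20 and Smith normal form diag(1,1,1,1,1,1,1,1,1,1,1,1,1,1,1,1,1,1,1,2).

Computing H_k = (kernel of ∂_k) / (image of ∂_{k+1}):

  H_0: rank C_0 − rank ∂_1 = 10 − 9 = 1, and the invariant factors of ∂_1 are all 1, so H_0 = Z.

(K is a triangulation of the Klein bottle.)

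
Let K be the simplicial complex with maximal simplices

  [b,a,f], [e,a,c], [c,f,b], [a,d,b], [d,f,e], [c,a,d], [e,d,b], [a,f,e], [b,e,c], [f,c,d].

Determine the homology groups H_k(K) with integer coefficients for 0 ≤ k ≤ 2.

H_0 ≅ Z,  H_1 ≅ Z/2,  H_2 = 0.

We work with the vertex ordering a < b < c < d < e < f. The simplices of K, each written with vertices in increasing order, are:

  0-simplices (6): a, b, c, d, e, f
  1-simplices (15): ab, ac, ad, ae, af, bc, bd, be, bf, cd, ce, cf, de, df, ef
  2-simplices (10): abd, abf, acd, ace, aef, bce, bcf, bde, cdf, def

so the chain groups are C_0 ≅ Z^6, C_1 ≅ Z^15, C_2 ≅ Z^10.

∂_1: C_1 → C_0 is given by ∂[p,q] = [q] − [p]. For instance
  ∂bc = c − b.
As a 6×15 matrix over Z this has rank 5, with invariant factors (1,1,1,1,1).

Boundary ∂_2: C_2 → C_1 sends each 2-simplex [p,q,r] to [q,r] − [p,r] + [p,q]. For instance
  ∂acd = cd − ad + ac,
  ∂bde = de − be + bd.
As a 15×10 matrix over Z this has rank 10, with invariant factors (1,1,1,1,1,1,1,1,1,2).

Computing H_k = (kernel of ∂_k) / (image of ∂_{k+1}):

  H_0: rank C_0 − rank ∂_1 = 6 − 5 = 1, and the invariant factors of ∂_1 are all 1, so H_0 = Z.
  H_1: rank ker ∂_1 − rank ∂_2 = (15 − 5) − 10 = 0, and ∂_2 has invariant factor 2 > 1, so H_1 = Z/2.
  H_2: rank ker ∂_2 − rank ∂_3 = (10 − 10) − 0 = 0, and there is no ∂_3, so H_2 = 0.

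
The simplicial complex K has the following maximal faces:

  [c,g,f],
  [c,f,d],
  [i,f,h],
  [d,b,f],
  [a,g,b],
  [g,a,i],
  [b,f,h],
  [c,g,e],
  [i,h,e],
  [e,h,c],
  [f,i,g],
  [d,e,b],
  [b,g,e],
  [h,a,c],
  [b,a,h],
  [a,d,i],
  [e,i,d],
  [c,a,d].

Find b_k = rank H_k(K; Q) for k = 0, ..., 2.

Take the total order a < b < c < d < e < f < g < h < i on the vertex set. Then K (dimension 2) consists of the simplices:

  0-simplices (9): a, b, c, d, e, f, g, h, i
  1-simplices (27): ab, ac, ad, ag, ah, ai, bd, be, bf, bg, bh, cd, ce, cf, cg, ch, de, df, di, eg, eh, ei, fg, fh, fi, gi, hi
  2-simplices (18): abg, abh, acd, ach, adi, agi, bde, bdf, beg, bfh, cdf, ceg, ceh, cfg, dei, ehi, fgi, fhi

so the chain groups are C_0 ≅ Z^9, C_1 ≅ Z^27, C_2 ≅ Z^18.

The boundary map ∂_1: C_1 → C_0 maps an edge to its endpoints' difference, ∂[p,q] = q − p. For instance
  ∂ah = h − a.
The 9×27 boundary matrix has rank 8 and Smith normal form diag(1,1,1,1,1,1,1,1).

∂_2: C_2 → C_1 acts by ∂[p,q,r] = [q,r] − [p,r] + [p,q]. For instance
  ∂bdf = df − bf + bd,
  ∂beg = eg − bg + be.
As a 27×18 matrix over Z this has rank 17, with invariant factors (1,1,1,1,1,1,1,1,1,1,1,1,1,1,1,1,1).

Computing H_k = (kernel of ∂_k) / (image of ∂_{k+1}):

  H_0: rank C_0 − rank ∂_1 = 9 − 8 = 1, and the invariant factors of ∂_1 are all 1, so H_0 = Z.
  H_1: rank ker ∂_1 − rank ∂_2 = (27 − 8) − 17 = 2, and the invariant factors of ∂_2 are all 1, so H_1 = Z^2.
  H_2: rank ker ∂_2 − rank ∂_3 = (18 − 17) − 0 = 1, and there is no ∂_3, so H_2 = Z.

Hence the Betti numbers are b_0 = 1, b_1 = 2, b_2 = 1.

b_0 = 1, b_1 = 2, b_2 = 1.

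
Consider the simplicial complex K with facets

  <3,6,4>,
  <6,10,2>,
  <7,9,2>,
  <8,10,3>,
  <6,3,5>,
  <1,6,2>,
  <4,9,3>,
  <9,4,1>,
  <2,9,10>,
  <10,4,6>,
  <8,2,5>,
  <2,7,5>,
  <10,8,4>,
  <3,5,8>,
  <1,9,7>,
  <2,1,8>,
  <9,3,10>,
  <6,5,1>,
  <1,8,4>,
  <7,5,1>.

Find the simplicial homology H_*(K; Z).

H_0 = Z,  H_1 = Z ⊕ Z/2,  H_2 = 0.

Fix the vertex order 1 < 2 < 3 < 4 < 5 < 6 < 7 < 8 < 9 < 10 and write every simplex with vertices in increasing order. Then dim K = 2 and the simplices of K are:

  0-simplices (10): [1], [2], [3], [4], [5], [6], [7], [8], [9], [10]
  1-simplices (30): (30 of them)
  2-simplices (20): (20 of them)

so the chain groups are C_0 ≅ Z^10, C_1 ≅ Z^30, C_2 ≅ Z^20.

The boundary map ∂_1: C_1 → C_0 maps an edge to its endpoints' difference, ∂[p,q] = q − p.
The resulting 10×30 matrix has rank 9, and its Smith normal form has invariant factors (1,1,1,1,1,1,1,1,1).

The boundary map ∂_2: C_2 → C_1 sends each 2-simplex [p,q,r] to [q,r] − [p,r] + [p,q]. For instance
  ∂[3,9,10] = [9,10] − [3,10] + [3,9],
  ∂[2,6,10] = [6,10] − [2,10] + [2,6].
As a 30×20 matrix over Z this has rank 20, with invariant factors (1,1,1,1,1,1,1,1,1,1,1,1,1,1,1,1,1,1,1,2).

From H_k ≅ ker(∂_k) / im(∂_{k+1}) we obtain:

  H_0: rank C_0 − rank ∂_1 = 10 − 9 = 1, and the invariant factors of ∂_1 are all 1, so H_0 ≅ Z.
  H_1: rank ker ∂_1 − rank ∂_2 = (30 − 9) − 20 = 1, and ∂_2 has invariant factor 2 > 1, so H_1 ≅ Z ⊕ Z/2.
  H_2: rank ker ∂_2 − rank ∂_3 = (20 − 20) − 0 = 0, and there is no ∂_3, so H_2 ≅ 0.

As a check, the Euler characteristic is 10 − 30 + 20 = 0, which agrees with 1 − 1 + 0 = 0.
(K is a triangulation of the Klein bottle.)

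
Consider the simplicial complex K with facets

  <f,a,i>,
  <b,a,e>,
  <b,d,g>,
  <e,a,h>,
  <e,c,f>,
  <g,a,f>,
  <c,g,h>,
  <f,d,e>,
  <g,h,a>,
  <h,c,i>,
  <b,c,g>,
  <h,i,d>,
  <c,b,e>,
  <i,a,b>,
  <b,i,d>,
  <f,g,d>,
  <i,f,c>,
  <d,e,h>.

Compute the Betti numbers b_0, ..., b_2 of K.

b_0 = 1, b_1 = 2, b_2 = 1.

Order the vertices as a < b < c < d < e < f < g < h < i. Listing each simplex with vertices in this order, K has dimension 2 with simplices:

  0-simplices (9): a, b, c, d, e, f, g, h, i
  1-simplices (27): ab, ae, af, ag, ah, ai, bc, bd, be, bg, bi, ce, cf, cg, ch, ci, de, df, dg, dh, di, ef, eh, fg, fi, gh, hi
  2-simplices (18): abe, abi, aeh, afg, afi, agh, bce, bcg, bdg, bdi, cef, cfi, cgh, chi, def, deh, dfg, dhi

giving chain groups C_0 ≅ Z^9, C_1 ≅ Z^27, C_2 ≅ Z^18.

∂_1: C_1 → C_0 is given by ∂[p,q] = [q] − [p]. For instance
  ∂be = e − b.
This gives a 9×27 integer matrix of rank 8; reducing to Smith normal form yields diagonal entries (1,1,1,1,1,1,1,1).

Boundary ∂_2: C_2 → C_1 maps a triangle to the signed sum of its edges. For instance
  ∂agh = gh − ah + ag,
  ∂deh = eh − dh + de.
This gives a 27×18 integer matrix of rank 17; reducing to Smith normal form yields diagonal entries (1,1,1,1,1,1,1,1,1,1,1,1,1,1,1,1,1).

Now H_k = ker ∂_k / im ∂_{k+1}, so:

  H_0: rank C_0 − rank ∂_1 = 9 − 8 = 1, and the invariant factors of ∂_1 are all 1, so H_0 = Z.
  H_1: rank ker ∂_1 − rank ∂_2 = (27 − 8) − 17 = 2, and the invariant factors of ∂_2 are all 1, so H_1 = Z^2.
  H_2: rank ker ∂_2 − rank ∂_3 = (18 − 17) − 0 = 1, and there is no ∂_3, so H_2 = Z.

Hence the Betti numbers are b_0 = 1, b_1 = 2, b_2 = 1.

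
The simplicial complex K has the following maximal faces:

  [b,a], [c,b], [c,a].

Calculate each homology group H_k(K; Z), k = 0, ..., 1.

Order the vertices as a < b < c. Listing each simplex with vertices in this order, K has dimension 1 with simplices:

  0-simplices (3): a, b, c
  1-simplices (3): ab, ac, bc

so the chain groups are C_0 ≅ Z^3, C_1 ≅ Z^3.

Boundary ∂_1: C_1 → C_0 is given by ∂[p,q] = [q] − [p].
The resulting 3×3 matrix has rank 2, and its Smith normal form has invariant factors (1,1).

Computing H_k = (kernel of ∂_k) / (image of ∂_{k+1}):

  H_0: rank C_0 − rank ∂_1 = 3 − 2 = 1, and the invariant factors of ∂_1 are all 1, so H_0 = Z.
  H_1: rank ker ∂_1 − rank ∂_2 = (3 − 2) − 0 = 1, and there is no ∂_2, so H_1 = Z.

As a check, the Euler characteristic is 3 − 3 = 0, which agrees with 1 − 1 = 0.

H_0 ≅ Z,  H_1 ≅ Z.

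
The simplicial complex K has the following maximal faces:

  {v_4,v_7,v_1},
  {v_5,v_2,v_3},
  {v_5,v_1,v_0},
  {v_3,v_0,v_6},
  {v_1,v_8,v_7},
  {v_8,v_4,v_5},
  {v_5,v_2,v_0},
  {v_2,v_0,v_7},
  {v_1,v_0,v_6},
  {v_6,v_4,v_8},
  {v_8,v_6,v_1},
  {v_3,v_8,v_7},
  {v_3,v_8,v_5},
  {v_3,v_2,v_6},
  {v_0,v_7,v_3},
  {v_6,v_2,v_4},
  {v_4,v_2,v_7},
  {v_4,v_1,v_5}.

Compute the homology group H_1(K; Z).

Take the total order v_0 < v_1 < v_2 < v_3 < v_4 < v_5 < v_6 < v_7 < v_8 on the vertex set. Then K (dimension 2) consists of the simplices:

  0-simplices (9): [v_0], [v_1], [v_2], [v_3], [v_4], [v_5], [v_6], [v_7], [v_8]
  1-simplices (27): (27 of them)
  2-simplices (18): (18 of them)

giving chain groups C_0 ≅ Z^9, C_1 ≅ Z^27, C_2 ≅ Z^18.

∂_1: C_1 → C_0 sends each edge [p,q] (with p < q) to q − p. For instance
  ∂[v_3,v_6] = [v_6] − [v_3].
As a 9×27 matrix over Z this has rank 8, with invariant factors (1,1,1,1,1,1,1,1).

Boundary ∂_2: C_2 → C_1 acts by ∂[p,q,r] = [q,r] − [p,r] + [p,q]. For instance
  ∂[v_2,v_4,v_6] = [v_4,v_6] − [v_2,v_6] + [v_2,v_4],
  ∂[v_0,v_3,v_6] = [v_3,v_6] − [v_0,v_6] + [v_0,v_3].
The 27×18 boundary matrix has rank 18 and Smith normal form diag(1,1,1,1,1,1,1,1,1,1,1,1,1,1,1,1,1,2).

From H_k ≅ ker(∂_k) / im(∂_{k+1}) we obtain:

  H_1: rank ker ∂_1 − rank ∂_2 = (27 − 8) − 18 = 1, and ∂_2 has invariant factor 2 > 1, so H_1 = Z ⊕ Z/2.

(K is a triangulation of the Klein bottle.)

H_1 = Z ⊕ Z/2.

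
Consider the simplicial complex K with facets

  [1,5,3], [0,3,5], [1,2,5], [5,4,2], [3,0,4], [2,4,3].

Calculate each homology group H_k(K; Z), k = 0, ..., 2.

Take the total order 0 < 1 < 2 < 3 < 4 < 5 on the vertex set. Then K (dimension 2) consists of the simplices:

  0-simplices (6): [0], [1], [2], [3], [4], [5]
  1-simplices (12): [0,3], [0,4], [0,5], [1,2], [1,3], [1,5], [2,3], [2,4], [2,5], [3,4], [3,5], [4,5]
  2-simplices (6): [0,3,4], [0,3,5], [1,2,5], [1,3,5], [2,3,4], [2,4,5]

Hence C_0 ≅ Z^6, C_1 ≅ Z^12, C_2 ≅ Z^6.

Boundary ∂_1: C_1 → C_0 maps an edge to its endpoints' difference, ∂[p,q] = q − p. For instance
  ∂[1,3] = [3] − [1].
The 6×12 boundary matrix has rank 5 and Smith normal form diag(1,1,1,1,1).

Boundary ∂_2: C_2 → C_1 sends each 2-simplex [p,q,r] to [q,r] − [p,r] + [p,q]. For instance
  ∂[2,3,4] = [3,4] − [2,4] + [2,3],
  ∂[1,2,5] = [2,5] − [1,5] + [1,2].
As a 12×6 matrix over Z this has rank 6, with invariant factors (1,1,1,1,1,1).

Reading off H_k = ker ∂_k / im ∂_{k+1}:

  H_0: rank C_0 − rank ∂_1 = 6 − 5 = 1, and the invariant factors of ∂_1 are all 1, so H_0 = Z.
  H_1: rank ker ∂_1 − rank ∂_2 = (12 − 5) − 6 = 1, and the invariant factors of ∂_2 are all 1, so H_1 = Z.
  H_2: rank ker ∂_2 − rank ∂_3 = (6 − 6) − 0 = 0, and there is no ∂_3, so H_2 = 0.

H_0 ≅ Z,  H_1 ≅ Z,  H_2 = 0.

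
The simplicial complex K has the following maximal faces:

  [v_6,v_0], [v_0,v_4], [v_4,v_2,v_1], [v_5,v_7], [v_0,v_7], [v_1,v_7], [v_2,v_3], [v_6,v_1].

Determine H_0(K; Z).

Order the vertices as v_0 < v_1 < v_2 < v_3 < v_4 < v_5 < v_6 < v_7. Listing each simplex with vertices in this order, K has dimension 2 with simplices:

  0-simplices (8): [v_0], [v_1], [v_2], [v_3], [v_4], [v_5], [v_6], [v_7]
  1-simplices (10): [v_0,v_4], [v_0,v_6], [v_0,v_7], [v_1,v_2], [v_1,v_4], [v_1,v_6], [v_1,v_7], [v_2,v_3], [v_2,v_4], [v_5,v_7]
  2-simplices (1): [v_1,v_2,v_4]

so the chain groups are C_0 ≅ Z^8, C_1 ≅ Z^10, C_2 ≅ Z^1.

∂_1: C_1 → C_0 maps an edge to its endpoints' difference, ∂[p,q] = q − p. For instance
  ∂[v_1,v_2] = [v_2] − [v_1].
This gives a 8×10 integer matrix of rank 7; reducing to Smith normal form yields diagonal entries (1,1,1,1,1,1,1).

The boundary map ∂_2: C_2 → C_1 acts by ∂[p,q,r] = [q,r] − [p,r] + [p,q]. For instance
  ∂[v_1,v_2,v_4] = [v_2,v_4] − [v_1,v_4] + [v_1,v_2].
As a 10×1 matrix over Z this has rank 1, with invariant factors (1).

From H_k ≅ ker(∂_k) / im(∂_{k+1}) we obtain:

  H_0: rank C_0 − rank ∂_1 = 8 − 7 = 1, and the invariant factors of ∂_1 are all 1, so H_0 = Z.

H_0 ≅ Z.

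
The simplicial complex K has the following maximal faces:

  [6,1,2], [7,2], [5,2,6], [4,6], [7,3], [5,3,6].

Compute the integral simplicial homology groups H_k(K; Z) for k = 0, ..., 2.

K has 7 vertices, 10 edges, 3 triangles.
rank ∂_0 = 0, rank ∂_1 = 6 ⇒ b_0 = 7 − 0 − 6 = 1; all invariant factors of ∂_1 are 1 so no torsion. So H_0 = Z.
rank ∂_1 = 6, rank ∂_2 = 3 ⇒ b_1 = 10 − 6 − 3 = 1; all invariant factors of ∂_2 are 1 so no torsion. So H_1 = Z.
rank ∂_2 = 3, rank ∂_3 = 0 ⇒ b_2 = 3 − 3 − 0 = 0. So H_2 = 0.

H_0 ≅ Z,  H_1 ≅ Z,  H_2 = 0.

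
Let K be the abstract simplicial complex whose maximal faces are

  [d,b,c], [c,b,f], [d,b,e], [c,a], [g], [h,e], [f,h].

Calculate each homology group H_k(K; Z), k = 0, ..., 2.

K has 8 vertices, 10 edges, 3 triangles.
rank ∂_0 = 0, rank ∂_1 = 6 ⇒ b_0 = 8 − 0 − 6 = 2; all invariant factors of ∂_1 are 1 so no torsion. So H_0 = Z^2.
rank ∂_1 = 6, rank ∂_2 = 3 ⇒ b_1 = 10 − 6 − 3 = 1; all invariant factors of ∂_2 are 1 so no torsion. So H_1 = Z.
rank ∂_2 = 3, rank ∂_3 = 0 ⇒ b_2 = 3 − 3 − 0 = 0. So H_2 = 0.

H_0 ≅ Z^2,  H_1 ≅ Z,  H_2 = 0.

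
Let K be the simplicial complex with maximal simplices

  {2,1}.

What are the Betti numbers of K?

We work with the vertex ordering 1 < 2. The simplices of K, each written with vertices in increasing order, are:

  0-simplices (2): [1], [2]
  1-simplices (1): [1,2]

so the chain groups are C_0 ≅ Z^2, C_1 ≅ Z^1.

The boundary map ∂_1: C_1 → C_0 sends each edge [p,q] (with p < q) to q − p.
The 2×1 boundary matrix has rank 1 and Smith normal form diag(1).

Reading off H_k = ker ∂_k / im ∂_{k+1}:

  H_0: rank C_0 − rank ∂_1 = 2 − 1 = 1, and the invariant factors of ∂_1 are all 1, so H_0 = Z.
  H_1: rank ker ∂_1 − rank ∂_2 = (1 − 1) − 0 = 0, and there is no ∂_2, so H_1 = 0.

(K is a triangulation of the 1-simplex.)

Hence the Betti numbers are b_0 = 1, b_1 = 0.

b_0 = 1, b_1 = 0.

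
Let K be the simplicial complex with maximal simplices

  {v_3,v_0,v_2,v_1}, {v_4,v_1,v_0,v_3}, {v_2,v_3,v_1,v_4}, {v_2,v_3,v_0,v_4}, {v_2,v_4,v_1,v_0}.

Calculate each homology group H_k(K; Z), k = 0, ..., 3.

Take the total order v_0 < v_1 < v_2 < v_3 < v_4 on the vertex set. Then K (dimension 3) consists of the simplices:

  0-simplices (5): [v_0], [v_1], [v_2], [v_3], [v_4]
  1-simplices (10): [v_0,v_1], [v_0,v_2], [v_0,v_3], [v_0,v_4], [v_1,v_2], [v_1,v_3], [v_1,v_4], [v_2,v_3], [v_2,v_4], [v_3,v_4]
  2-simplices (10): [v_0,v_1,v_2], [v_0,v_1,v_3], [v_0,v_1,v_4], [v_0,v_2,v_3], [v_0,v_2,v_4], [v_0,v_3,v_4], [v_1,v_2,v_3], [v_1,v_2,v_4], [v_1,v_3,v_4], [v_2,v_3,v_4]
  3-simplices (5): [v_0,v_1,v_2,v_3], [v_0,v_1,v_2,v_4], [v_0,v_1,v_3,v_4], [v_0,v_2,v_3,v_4], [v_1,v_2,v_3,v_4]

giving chain groups C_0 ≅ Z^5, C_1 ≅ Z^10, C_2 ≅ Z^10, C_3 ≅ Z^5.

∂_1: C_1 → C_0 sends each edge [p,q] (with p < q) to q − p. For instance
  ∂[v_0,v_3] = [v_3] − [v_0].
The 5×10 boundary matrix has rank 4 and Smith normal form diag(1,1,1,1).

Boundary ∂_2: C_2 → C_1 acts by ∂[p,q,r] = [q,r] − [p,r] + [p,q]. For instance
  ∂[v_0,v_1,v_2] = [v_1,v_2] − [v_0,v_2] + [v_0,v_1],
  ∂[v_0,v_1,v_3] = [v_1,v_3] − [v_0,v_3] + [v_0,v_1].
This gives a 10×10 integer matrix of rank 6; reducing to Smith normal form yields diagonal entries (1,1,1,1,1,1).

The boundary map ∂_3: C_3 → C_2 sends each 3-simplex σ to the alternating sum Σ_i (−1)^i (σ with its i-th vertex removed). For instance
  ∂[v_0,v_1,v_3,v_4] = [v_1,v_3,v_4] − [v_0,v_3,v_4] + [v_0,v_1,v_4] − [v_0,v_1,v_3],
  ∂[v_0,v_1,v_2,v_3] = [v_1,v_2,v_3] − [v_0,v_2,v_3] + [v_0,v_1,v_3] − [v_0,v_1,v_2].
As a 10×5 matrix over Z this has rank 4, with invariant factors (1,1,1,1).

From H_k ≅ ker(∂_k) / im(∂_{k+1}) we obtain:

  H_0: rank C_0 − rank ∂_1 = 5 − 4 = 1, and the invariant factors of ∂_1 are all 1, so H_0 = Z.
  H_1: rank ker ∂_1 − rank ∂_2 = (10 − 4) − 6 = 0, and the invariant factors of ∂_2 are all 1, so H_1 = 0.
  H_2: rank ker ∂_2 − rank ∂_3 = (10 − 6) − 4 = 0, and the invariant factors of ∂_3 are all 1, so H_2 = 0.
  H_3: rank ker ∂_3 − rank ∂_4 = (5 − 4) − 0 = 1, and there is no ∂_4, so H_3 = Z.

(K is a triangulation of the 3-sphere S^3.)

H_0 = Z,  H_1 = 0,  H_2 = 0,  H_3 = Z.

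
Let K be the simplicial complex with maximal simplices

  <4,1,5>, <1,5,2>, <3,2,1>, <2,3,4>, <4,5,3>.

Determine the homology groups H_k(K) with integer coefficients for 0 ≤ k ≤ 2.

Order the vertices as 1 < 2 < 3 < 4 < 5. Listing each simplex with vertices in this order, K has dimension 2 with simplices:

  0-simplices (5): [1], [2], [3], [4], [5]
  1-simplices (10): [1,2], [1,3], [1,4], [1,5], [2,3], [2,4], [2,5], [3,4], [3,5], [4,5]
  2-simplices (5): [1,2,3], [1,2,5], [1,4,5], [2,3,4], [3,4,5]

Hence C_0 ≅ Z^5, C_1 ≅ Z^10, C_2 ≅ Z^5.

The boundary map ∂_1: C_1 → C_0 sends each edge [p,q] (with p < q) to q − p.
The 5×10 boundary matrix has rank 4 and Smith normal form diag(1,1,1,1).

Boundary ∂_2: C_2 → C_1 sends each 2-simplex [p,q,r] to [q,r] − [p,r] + [p,q]. For instance
  ∂[1,4,5] = [4,5] − [1,5] + [1,4],
  ∂[2,3,4] = [3,4] − [2,4] + [2,3].
The 10×5 boundary matrix has rank 5 and Smith normal form diag(1,1,1,1,1).

Reading off H_k = ker ∂_k / im ∂_{k+1}:

  H_0: rank C_0 − rank ∂_1 = 5 − 4 = 1, and the invariant factors of ∂_1 are all 1, so H_0 ≅ Z.
  H_1: rank ker ∂_1 − rank ∂_2 = (10 − 4) − 5 = 1, and the invariant factors of ∂_2 are all 1, so H_1 ≅ Z.
  H_2: rank ker ∂_2 − rank ∂_3 = (5 − 5) − 0 = 0, and there is no ∂_3, so H_2 ≅ 0.

As a check, the Euler characteristic is 5 − 10 + 5 = 0, which agrees with 1 − 1 + 0 = 0.
(K is a triangulation of the Möbius band.)

H_0 ≅ Z,  H_1 ≅ Z,  H_2 = 0.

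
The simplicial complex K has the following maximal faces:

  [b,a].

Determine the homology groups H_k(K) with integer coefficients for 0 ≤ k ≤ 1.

H_0 = Z,  H_1 = 0.

Fix the vertex order a < b and write every simplex with vertices in increasing order. Then dim K = 1 and the simplices of K are:

  0-simplices (2): a, b
  1-simplices (1): ab

giving chain groups C_0 ≅ Z^2, C_1 ≅ Z^1.

∂_1: C_1 → C_0 is given by ∂[p,q] = [q] − [p]. For instance
  ∂ab = b − a.
The 2×1 boundary matrix has rank 1 and Smith normal form diag(1).

Now H_k = ker ∂_k / im ∂_{k+1}, so:

  H_0: rank C_0 − rank ∂_1 = 2 − 1 = 1, and the invariant factors of ∂_1 are all 1, so H_0 ≅ Z.
  H_1: rank ker ∂_1 − rank ∂_2 = (1 − 1) − 0 = 0, and there is no ∂_2, so H_1 ≅ 0.

(K is a triangulation of the 1-simplex.)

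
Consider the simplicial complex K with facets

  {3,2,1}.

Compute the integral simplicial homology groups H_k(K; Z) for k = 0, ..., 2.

H_0 = Z,  H_1 = 0,  H_2 = 0.

Order the vertices as 1 < 2 < 3. Listing each simplex with vertices in this order, K has dimension 2 with simplices:

  0-simplices (3): [1], [2], [3]
  1-simplices (3): [1,2], [1,3], [2,3]
  2-simplices (1): [1,2,3]

giving chain groups C_0 ≅ Z^3, C_1 ≅ Z^3, C_2 ≅ Z^1.

Boundary ∂_1: C_1 → C_0 is given by ∂[p,q] = [q] − [p].
The 3×3 boundary matrix has rank 2 and Smith normal form diag(1,1).

∂_2: C_2 → C_1 sends each 2-simplex [p,q,r] to [q,r] − [p,r] + [p,q]. For instance
  ∂[1,2,3] = [2,3] − [1,3] + [1,2].
The 3×1 boundary matrix has rank 1 and Smith normal form diag(1).

Computing H_k = (kernel of ∂_k) / (image of ∂_{k+1}):

  H_0: rank C_0 − rank ∂_1 = 3 − 2 = 1, and the invariant factors of ∂_1 are all 1, so H_0 = Z.
  H_1: rank ker ∂_1 − rank ∂_2 = (3 − 2) − 1 = 0, and the invariant factors of ∂_2 are all 1, so H_1 = 0.
  H_2: rank ker ∂_2 − rank ∂_3 = (1 − 1) − 0 = 0, and there is no ∂_3, so H_2 = 0.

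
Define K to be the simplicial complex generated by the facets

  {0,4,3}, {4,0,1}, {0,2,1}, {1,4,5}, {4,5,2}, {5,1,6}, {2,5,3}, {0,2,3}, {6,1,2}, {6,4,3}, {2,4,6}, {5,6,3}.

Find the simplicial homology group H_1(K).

Take the total order 0 < 1 < 2 < 3 < 4 < 5 < 6 on the vertex set. Then K (dimension 2) consists of the simplices:

  0-simplices (7): [0], [1], [2], [3], [4], [5], [6]
  1-simplices (18): [0,1], [0,2], [0,3], [0,4], [1,2], [1,4], [1,5], [1,6], [2,3], [2,4], [2,5], [2,6], [3,4], [3,5], [3,6], [4,5], [4,6], [5,6]
  2-simplices (12): [0,1,2], [0,1,4], [0,2,3], [0,3,4], [1,2,6], [1,4,5], [1,5,6], [2,3,5], [2,4,5], [2,4,6], [3,4,6], [3,5,6]

giving chain groups C_0 ≅ Z^7, C_1 ≅ Z^18, C_2 ≅ Z^12.

∂_1: C_1 → C_0 sends each edge [p,q] (with p < q) to q − p.
The 7×18 boundary matrix has rank 6 and Smith normal form diag(1,1,1,1,1,1).

∂_2: C_2 → C_1 acts by ∂[p,q,r] = [q,r] − [p,r] + [p,q]. For instance
  ∂[0,1,2] = [1,2] − [0,2] + [0,1],
  ∂[2,4,5] = [4,5] − [2,5] + [2,4].
The 18×12 boundary matrix has rank 12 and Smith normal form diag(1,1,1,1,1,1,1,1,1,1,1,2).

Now H_k = ker ∂_k / im ∂_{k+1}, so:

  H_1: rank ker ∂_1 − rank ∂_2 = (18 − 6) − 12 = 0, and ∂_2 has invariant factor 2 > 1, so H_1 ≅ Z/2.

(K is a triangulation of the real projective plane RP^2.)

H_1 = Z/2.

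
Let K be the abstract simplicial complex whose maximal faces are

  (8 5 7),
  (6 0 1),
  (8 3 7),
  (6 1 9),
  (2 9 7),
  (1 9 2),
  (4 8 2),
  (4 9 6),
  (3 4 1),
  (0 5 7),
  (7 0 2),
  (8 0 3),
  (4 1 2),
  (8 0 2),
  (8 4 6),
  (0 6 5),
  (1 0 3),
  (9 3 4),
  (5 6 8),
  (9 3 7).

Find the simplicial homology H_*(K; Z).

H_0 = Z,  H_1 = Z ⊕ Z_2,  H_2 = 0.

K has 10 vertices, 30 edges, 20 triangles.
rank ∂_0 = 0, rank ∂_1 = 9 ⇒ b_0 = 10 − 0 − 9 = 1; all invariant factors of ∂_1 are 1 so no torsion. So H_0 = Z.
rank ∂_1 = 9, rank ∂_2 = 20 ⇒ b_1 = 30 − 9 − 20 = 1; ∂_2 has invariant factor(s) [2] giving torsion. So H_1 = Z ⊕ Z_2.
rank ∂_2 = 20, rank ∂_3 = 0 ⇒ b_2 = 20 − 20 − 0 = 0. So H_2 = 0.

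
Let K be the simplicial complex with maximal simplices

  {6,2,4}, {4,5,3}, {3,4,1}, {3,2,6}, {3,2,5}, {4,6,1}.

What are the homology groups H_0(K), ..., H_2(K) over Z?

H_0 = Z,  H_1 = Z,  H_2 = 0.

Fix the vertex order 1 < 2 < 3 < 4 < 5 < 6 and write every simplex with vertices in increasing order. Then dim K = 2 and the simplices of K are:

  0-simplices (6): [1], [2], [3], [4], [5], [6]
  1-simplices (12): [1,3], [1,4], [1,6], [2,3], [2,4], [2,5], [2,6], [3,4], [3,5], [3,6], [4,5], [4,6]
  2-simplices (6): [1,3,4], [1,4,6], [2,3,5], [2,3,6], [2,4,6], [3,4,5]

Hence C_0 ≅ Z^6, C_1 ≅ Z^12, C_2 ≅ Z^6.

∂_1: C_1 → C_0 is given by ∂[p,q] = [q] − [p]. For instance
  ∂[2,5] = [5] − [2].
As a 6×12 matrix over Z this has rank 5, with invariant factors (1,1,1,1,1).

∂_2: C_2 → C_1 maps a triangle to the signed sum of its edges. For instance
  ∂[1,4,6] = [4,6] − [1,6] + [1,4],
  ∂[3,4,5] = [4,5] − [3,5] + [3,4].
As a 12×6 matrix over Z this has rank 6, with invariant factors (1,1,1,1,1,1).

Now H_k = ker ∂_k / im ∂_{k+1}, so:

  H_0: rank C_0 − rank ∂_1 = 6 − 5 = 1, and the invariant factors of ∂_1 are all 1, so H_0 ≅ Z.
  H_1: rank ker ∂_1 − rank ∂_2 = (12 − 5) − 6 = 1, and the invariant factors of ∂_2 are all 1, so H_1 ≅ Z.
  H_2: rank ker ∂_2 − rank ∂_3 = (6 − 6) − 0 = 0, and there is no ∂_3, so H_2 ≅ 0.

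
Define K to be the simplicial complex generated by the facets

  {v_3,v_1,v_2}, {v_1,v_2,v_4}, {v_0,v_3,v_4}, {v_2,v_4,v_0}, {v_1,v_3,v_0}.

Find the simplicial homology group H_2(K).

Take the total order v_0 < v_1 < v_2 < v_3 < v_4 on the vertex set. Then K (dimension 2) consists of the simplices:

  0-simplices (5): [v_0], [v_1], [v_2], [v_3], [v_4]
  1-simplices (10): [v_0,v_1], [v_0,v_2], [v_0,v_3], [v_0,v_4], [v_1,v_2], [v_1,v_3], [v_1,v_4], [v_2,v_3], [v_2,v_4], [v_3,v_4]
  2-simplices (5): [v_0,v_1,v_3], [v_0,v_2,v_4], [v_0,v_3,v_4], [v_1,v_2,v_3], [v_1,v_2,v_4]

giving chain groups C_0 ≅ Z^5, C_1 ≅ Z^10, C_2 ≅ Z^5.

The boundary map ∂_1: C_1 → C_0 is given by ∂[p,q] = [q] − [p].
The resulting 5×10 matrix has rank 4, and its Smith normal form has invariant factors (1,1,1,1).

∂_2: C_2 → C_1 sends each 2-simplex [p,q,r] to [q,r] − [p,r] + [p,q]. For instance
  ∂[v_0,v_1,v_3] = [v_1,v_3] − [v_0,v_3] + [v_0,v_1],
  ∂[v_0,v_3,v_4] = [v_3,v_4] − [v_0,v_4] + [v_0,v_3].
This gives a 10×5 integer matrix of rank 5; reducing to Smith normal form yields diagonal entries (1,1,1,1,1).

Now H_k = ker ∂_k / im ∂_{k+1}, so:

  H_2: rank ker ∂_2 − rank ∂_3 = (5 − 5) − 0 = 0, and there is no ∂_3, so H_2 = 0.

(K is a triangulation of the Möbius band.)

H_2 = 0.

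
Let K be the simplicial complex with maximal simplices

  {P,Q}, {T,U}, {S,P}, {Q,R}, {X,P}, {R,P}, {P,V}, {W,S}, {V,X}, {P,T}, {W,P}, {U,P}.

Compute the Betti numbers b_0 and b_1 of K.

b_0 = 1, b_1 = 4.

Fix the vertex order P < Q < R < S < T < U < V < W < X and write every simplex with vertices in increasing order. Then dim K = 1 and the simplices of K are:

  0-simplices (9): P, Q, R, S, T, U, V, W, X
  1-simplices (12): PQ, PR, PS, PT, PU, PV, PW, PX, QR, SW, TU, VX

giving chain groups C_0 ≅ Z^9, C_1 ≅ Z^12.

Boundary ∂_1: C_1 → C_0 is given by ∂[p,q] = [q] − [p]. For instance
  ∂PR = R − P.
The 9×12 boundary matrix has rank 8 and Smith normal form diag(1,1,1,1,1,1,1,1).

Now H_k = ker ∂_k / im ∂_{k+1}, so:

  H_0: rank C_0 − rank ∂_1 = 9 − 8 = 1, and the invariant factors of ∂_1 are all 1, so H_0 ≅ Z.
  H_1: rank ker ∂_1 − rank ∂_2 = (12 − 8) − 0 = 4, and there is no ∂_2, so H_1 ≅ Z^4.

As a check, the Euler characteristic is 9 − 12 = -3, which agrees with 1 − 4 = -3.

Hence the Betti numbers are b_0 = 1, b_1 = 4.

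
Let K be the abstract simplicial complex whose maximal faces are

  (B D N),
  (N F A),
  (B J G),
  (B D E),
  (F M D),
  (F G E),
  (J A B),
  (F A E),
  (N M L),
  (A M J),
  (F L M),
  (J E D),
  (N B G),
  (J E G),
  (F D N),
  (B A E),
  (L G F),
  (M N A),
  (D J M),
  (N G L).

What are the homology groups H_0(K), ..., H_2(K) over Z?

H_0 ≅ Z,  H_1 ≅ Z × Z/2,  H_2 = 0.

Order the vertices as A < B < D < E < F < G < J < L < M < N. Listing each simplex with vertices in this order, K has dimension 2 with simplices:

  0-simplices (10): A, B, D, E, F, G, J, L, M, N
  1-simplices (30): AB, AE, AF, AJ, AM, AN, BD, BE, BG, BJ, BN, DE, DF, DJ, DM, DN, EF, EG, EJ, FG, FL, FM, FN, GJ, GL, GN, JM, LM, LN, MN
  2-simplices (20): ABE, ABJ, AEF, AFN, AJM, AMN, BDE, BDN, BGJ, BGN, DEJ, DFM, DFN, DJM, EFG, EGJ, FGL, FLM, GLN, LMN

Hence C_0 ≅ Z^10, C_1 ≅ Z^30, C_2 ≅ Z^20.

The boundary map ∂_1: C_1 → C_0 maps an edge to its endpoints' difference, ∂[p,q] = q − p. For instance
  ∂BE = E − B.
This gives a 10×30 integer matrix of rank 9; reducing to Smith normal form yields diagonal entries (1,1,1,1,1,1,1,1,1).

Boundary ∂_2: C_2 → C_1 maps a triangle to the signed sum of its edges. For instance
  ∂AMN = MN − AN + AM,
  ∂AFN = FN − AN + AF.
As a 30×20 matrix over Z this has rank 20, with invariant factors (1,1,1,1,1,1,1,1,1,1,1,1,1,1,1,1,1,1,1,2).

Now H_k = ker ∂_k / im ∂_{k+1}, so:

  H_0: rank C_0 − rank ∂_1 = 10 − 9 = 1, and the invariant factors of ∂_1 are all 1, so H_0 = Z.
  H_1: rank ker ∂_1 − rank ∂_2 = (30 − 9) − 20 = 1, and ∂_2 has invariant factor 2 > 1, so H_1 = Z × Z/2.
  H_2: rank ker ∂_2 − rank ∂_3 = (20 − 20) − 0 = 0, and there is no ∂_3, so H_2 = 0.

As a check, the Euler characteristic is 10 − 30 + 20 = 0, which agrees with 1 − 1 + 0 = 0.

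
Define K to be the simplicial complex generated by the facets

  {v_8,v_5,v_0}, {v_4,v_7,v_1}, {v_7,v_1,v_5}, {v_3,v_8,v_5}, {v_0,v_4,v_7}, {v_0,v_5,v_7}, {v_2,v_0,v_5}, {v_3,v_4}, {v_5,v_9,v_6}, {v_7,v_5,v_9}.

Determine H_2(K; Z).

H_2 ≅ 0.

We work with the vertex ordering v_0 < v_1 < v_2 < v_3 < v_4 < v_5 < v_6 < v_7 < v_8 < v_9. The simplices of K, each written with vertices in increasing order, are:

  0-simplices (10): [v_0], [v_1], [v_2], [v_3], [v_4], [v_5], [v_6], [v_7], [v_8], [v_9]
  1-simplices (19): (19 of them)
  2-simplices (9): [v_0,v_2,v_5], [v_0,v_4,v_7], [v_0,v_5,v_7], [v_0,v_5,v_8], [v_1,v_4,v_7], [v_1,v_5,v_7], [v_3,v_5,v_8], [v_5,v_6,v_9], [v_5,v_7,v_9]

giving chain groups C_0 ≅ Z^10, C_1 ≅ Z^19, C_2 ≅ Z^9.

Boundary ∂_1: C_1 → C_0 is given by ∂[p,q] = [q] − [p].
This gives a 10×19 integer matrix of rank 9; reducing to Smith normal form yields diagonal entries (1,1,1,1,1,1,1,1,1).

Boundary ∂_2: C_2 → C_1 acts by ∂[p,q,r] = [q,r] − [p,r] + [p,q]. For instance
  ∂[v_5,v_7,v_9] = [v_7,v_9] − [v_5,v_9] + [v_5,v_7],
  ∂[v_1,v_5,v_7] = [v_5,v_7] − [v_1,v_7] + [v_1,v_5].
The resulting 19×9 matrix has rank 9, and its Smith normal form has invariant factors (1,1,1,1,1,1,1,1,1).

From H_k ≅ ker(∂_k) / im(∂_{k+1}) we obtain:

  H_2: rank ker ∂_2 − rank ∂_3 = (9 − 9) − 0 = 0, and there is no ∂_3, so H_2 = 0.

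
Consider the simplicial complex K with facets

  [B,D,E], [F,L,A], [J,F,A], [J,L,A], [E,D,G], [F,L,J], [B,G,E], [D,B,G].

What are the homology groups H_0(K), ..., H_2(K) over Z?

We work with the vertex ordering A < B < D < E < F < G < J < L. The simplices of K, each written with vertices in increasing order, are:

  0-simplices (8): A, B, D, E, F, G, J, L
  1-simplices (12): AF, AJ, AL, BD, BE, BG, DE, DG, EG, FJ, FL, JL
  2-simplices (8): AFJ, AFL, AJL, BDE, BDG, BEG, DEG, FJL

Hence C_0 ≅ Z^8, C_1 ≅ Z^12, C_2 ≅ Z^8.

The boundary map ∂_1: C_1 → C_0 sends each edge [p,q] (with p < q) to q − p. For instance
  ∂FJ = J − F.
The 8×12 boundary matrix has rank 6 and Smith normal form diag(1,1,1,1,1,1).

Boundary ∂_2: C_2 → C_1 sends each 2-simplex [p,q,r] to [q,r] − [p,r] + [p,q]. For instance
  ∂BDE = DE − BE + BD,
  ∂BDG = DG − BG + BD.
The resulting 12×8 matrix has rank 6, and its Smith normal form has invariant factors (1,1,1,1,1,1).

Now H_k = ker ∂_k / im ∂_{k+1}, so:

  H_0: rank C_0 − rank ∂_1 = 8 − 6 = 2, and the invariant factors of ∂_1 are all 1, so H_0 ≅ Z^2.
  H_1: rank ker ∂_1 − rank ∂_2 = (12 − 6) − 6 = 0, and the invariant factors of ∂_2 are all 1, so H_1 ≅ 0.
  H_2: rank ker ∂_2 − rank ∂_3 = (8 − 6) − 0 = 2, and there is no ∂_3, so H_2 ≅ Z^2.

H_0 ≅ Z^2,  H_1 = 0,  H_2 ≅ Z^2.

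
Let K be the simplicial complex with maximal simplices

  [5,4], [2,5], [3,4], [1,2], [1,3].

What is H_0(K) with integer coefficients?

We work with the vertex ordering 1 < 2 < 3 < 4 < 5. The simplices of K, each written with vertices in increasing order, are:

  0-simplices (5): [1], [2], [3], [4], [5]
  1-simplices (5): [1,2], [1,3], [2,5], [3,4], [4,5]

Hence C_0 ≅ Z^5, C_1 ≅ Z^5.

Boundary ∂_1: C_1 → C_0 sends each edge [p,q] (with p < q) to q − p. For instance
  ∂[1,3] = [3] − [1].
This gives a 5×5 integer matrix of rank 4; reducing to Smith normal form yields diagonal entries (1,1,1,1).

Reading off H_k = ker ∂_k / im ∂_{k+1}:

  H_0: rank C_0 − rank ∂_1 = 5 − 4 = 1, and the invariant factors of ∂_1 are all 1, so H_0 ≅ Z.

(K is a triangulation of the circle S^1.)

H_0 ≅ Z.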